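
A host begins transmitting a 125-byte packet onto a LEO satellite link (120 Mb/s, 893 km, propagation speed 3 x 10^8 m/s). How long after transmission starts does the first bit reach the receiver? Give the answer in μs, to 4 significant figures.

First bit experiences only propagation delay: d/s = 893000/300000000 = 2977 μs.

2977 μs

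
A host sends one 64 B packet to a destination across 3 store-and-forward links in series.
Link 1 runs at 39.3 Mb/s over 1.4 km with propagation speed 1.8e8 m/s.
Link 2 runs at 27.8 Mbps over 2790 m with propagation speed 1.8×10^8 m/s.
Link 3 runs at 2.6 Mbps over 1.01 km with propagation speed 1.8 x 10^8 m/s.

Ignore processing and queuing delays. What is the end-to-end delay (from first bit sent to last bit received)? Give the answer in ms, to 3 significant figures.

L = 64 × 8 = 512 bits.
Transmission delays (L/R per hop): 0.013028, 0.0184173, 0.196923 ms; sum = 0.228368 ms.
Propagation delays (d/s per hop): 0.00777778, 0.0155, 0.00561111 ms; sum = 0.0288889 ms.
End-to-end = 0.257 ms.

0.257 ms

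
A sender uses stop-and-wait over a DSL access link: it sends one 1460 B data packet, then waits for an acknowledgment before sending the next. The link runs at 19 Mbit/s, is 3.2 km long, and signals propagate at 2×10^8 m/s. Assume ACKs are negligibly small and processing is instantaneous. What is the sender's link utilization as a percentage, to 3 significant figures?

t_tx = L/R = 11680/19000000 = 0.000614737 s.
t_prop = 3200/200000000 = 1.6e-05 s; RTT = 3.2e-05 s.
Cycle = t_tx + RTT = 0.000646737 s.
Utilization = t_tx / cycle = 0.000614737/0.000646737 = 95.1 %.

95.1 %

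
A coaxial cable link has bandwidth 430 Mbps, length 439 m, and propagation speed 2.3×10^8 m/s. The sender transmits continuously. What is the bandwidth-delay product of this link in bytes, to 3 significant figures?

Propagation delay = 439 / 2.3e+08 = 1.9087e-06 s.
BDP = R × t_prop = 430000000 × 1.9087e-06 = 820.739 bits.
In bytes: 820.739/8 = 103 bytes.

103 bytes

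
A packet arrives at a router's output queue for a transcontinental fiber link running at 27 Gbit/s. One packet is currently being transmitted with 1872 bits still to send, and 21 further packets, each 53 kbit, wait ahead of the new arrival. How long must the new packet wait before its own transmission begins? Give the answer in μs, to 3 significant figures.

41.3 μs

Each queued packet: L/R = 53000/27000000000 = 1.96296 μs.
21 queued → 41.2222 μs.
Plus remaining 1872 bits of current packet: 0.0693333 μs.
Queuing delay = 41.3 μs.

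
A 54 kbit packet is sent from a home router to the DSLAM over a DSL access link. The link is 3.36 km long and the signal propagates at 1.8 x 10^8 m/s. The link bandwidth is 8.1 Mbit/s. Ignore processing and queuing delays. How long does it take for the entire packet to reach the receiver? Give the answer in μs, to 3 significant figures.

L = 54000 bits.
Transmission delay = L/R = 54000 / 8100000 = 6666.67 μs.
Propagation delay = d/s = 3360 m / 180000000 m/s = 18.6667 μs.
Total = 6690 μs.

6690 μs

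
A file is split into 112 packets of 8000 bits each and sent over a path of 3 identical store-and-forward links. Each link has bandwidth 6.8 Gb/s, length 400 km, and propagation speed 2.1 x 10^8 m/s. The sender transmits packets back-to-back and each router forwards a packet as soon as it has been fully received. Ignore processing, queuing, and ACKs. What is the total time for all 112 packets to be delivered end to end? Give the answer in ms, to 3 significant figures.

Per-hop transmission t_tx = L/R = 8000/6800000000 = 0.00117647 ms.
Per-hop propagation t_prop = 400000/210000000 = 1.90476 ms.
Pipeline fill: first packet needs 3·t_tx to clear all hops; remaining 111 packets each add one t_tx.
Total = (3+112-1)·t_tx + 3·t_prop = 114·0.00117647 + 3·1.90476 = 5.85 ms.

5.85 ms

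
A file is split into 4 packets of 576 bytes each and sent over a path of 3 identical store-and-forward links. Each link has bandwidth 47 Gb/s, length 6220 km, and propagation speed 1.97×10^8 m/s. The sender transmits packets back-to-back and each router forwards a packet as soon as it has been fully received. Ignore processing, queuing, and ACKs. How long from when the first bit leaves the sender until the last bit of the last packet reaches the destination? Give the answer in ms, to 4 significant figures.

Per-hop transmission t_tx = L/R = 4608/47000000000 = 9.80426e-05 ms.
Per-hop propagation t_prop = 6220000/197000000 = 31.5736 ms.
Pipeline fill: first packet needs 3·t_tx to clear all hops; remaining 3 packets each add one t_tx.
Total = (3+4-1)·t_tx + 3·t_prop = 6·9.80426e-05 + 3·31.5736 = 94.72 ms.

94.72 ms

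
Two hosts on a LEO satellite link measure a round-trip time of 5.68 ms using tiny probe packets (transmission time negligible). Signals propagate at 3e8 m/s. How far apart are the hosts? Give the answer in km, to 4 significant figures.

One-way propagation = RTT/2 = 2.84 ms.
d = s × t = 300000000 × 0.00284 = 852.0 km.

852.0 km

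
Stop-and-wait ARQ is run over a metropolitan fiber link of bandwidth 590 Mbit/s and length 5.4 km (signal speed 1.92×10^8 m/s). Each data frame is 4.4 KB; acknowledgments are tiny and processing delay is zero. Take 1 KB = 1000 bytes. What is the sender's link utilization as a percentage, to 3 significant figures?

51.5 %

t_tx = L/R = 35200/590000000 = 5.9661e-05 s.
t_prop = 5400/192000000 = 2.8125e-05 s; RTT = 5.625e-05 s.
Cycle = t_tx + RTT = 0.000115911 s.
Utilization = t_tx / cycle = 5.9661e-05/0.000115911 = 51.5 %.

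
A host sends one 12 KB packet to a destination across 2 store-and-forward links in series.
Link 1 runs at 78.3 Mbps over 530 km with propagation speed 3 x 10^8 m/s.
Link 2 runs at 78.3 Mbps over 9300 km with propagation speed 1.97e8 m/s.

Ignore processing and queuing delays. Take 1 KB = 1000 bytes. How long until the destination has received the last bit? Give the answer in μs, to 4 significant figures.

51430 μs

L = 96000 bits.
Transmission delay per hop = L/R = 96000/78300000 = 1226.05 μs; 2 hops → 2452.11 μs.
Propagation delays (d/s per hop): 1766.67, 47208.1 μs; sum = 48974.8 μs.
End-to-end = 51430 μs.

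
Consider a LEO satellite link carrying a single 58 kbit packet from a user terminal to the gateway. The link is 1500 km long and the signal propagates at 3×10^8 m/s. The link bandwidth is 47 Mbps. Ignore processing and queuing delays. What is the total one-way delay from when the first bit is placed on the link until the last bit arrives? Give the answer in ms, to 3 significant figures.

6.23 ms

L = 58000 bits.
Transmission delay = L/R = 58000 / 47000000 = 1.23404 ms.
Propagation delay = d/s = 1500000 m / 300000000 m/s = 5 ms.
Total = 6.23 ms.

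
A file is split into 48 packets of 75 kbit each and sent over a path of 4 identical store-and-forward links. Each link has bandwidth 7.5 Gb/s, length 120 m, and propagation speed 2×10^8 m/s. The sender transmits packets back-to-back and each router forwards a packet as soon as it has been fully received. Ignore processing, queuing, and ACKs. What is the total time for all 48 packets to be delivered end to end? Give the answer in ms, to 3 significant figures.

Per-hop transmission t_tx = L/R = 75000/7500000000 = 0.01 ms.
Per-hop propagation t_prop = 120/200000000 = 0.0006 ms.
Pipeline fill: first packet needs 4·t_tx to clear all hops; remaining 47 packets each add one t_tx.
Total = (4+48-1)·t_tx + 4·t_prop = 51·0.01 + 4·0.0006 = 0.512 ms.

0.512 ms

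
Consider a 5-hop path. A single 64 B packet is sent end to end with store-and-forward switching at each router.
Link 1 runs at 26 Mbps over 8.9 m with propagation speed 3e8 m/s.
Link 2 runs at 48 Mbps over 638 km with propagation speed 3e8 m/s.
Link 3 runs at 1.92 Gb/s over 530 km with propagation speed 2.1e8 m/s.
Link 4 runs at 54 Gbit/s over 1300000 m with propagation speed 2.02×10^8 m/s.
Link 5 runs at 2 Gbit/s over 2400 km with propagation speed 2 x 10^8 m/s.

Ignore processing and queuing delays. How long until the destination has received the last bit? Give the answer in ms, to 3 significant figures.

23.1 ms

L = 64 × 8 = 512 bits.
Transmission delays (L/R per hop): 0.0196923, 0.0106667, 0.000266667, 9.48148e-06, 0.000256 ms; sum = 0.0308911 ms.
Propagation delays (d/s per hop): 2.96667e-05, 2.12667, 2.52381, 6.43564, 12 ms; sum = 23.0861 ms.
End-to-end = 23.1 ms.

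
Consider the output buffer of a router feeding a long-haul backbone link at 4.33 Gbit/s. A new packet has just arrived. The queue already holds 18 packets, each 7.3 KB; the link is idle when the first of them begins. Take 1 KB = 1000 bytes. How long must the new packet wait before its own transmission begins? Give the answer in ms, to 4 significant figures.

Each queued packet: L/R = 58400/4330000000 = 0.0134873 ms.
18 queued → 0.242771 ms.
Queuing delay = 0.2428 ms.

0.2428 ms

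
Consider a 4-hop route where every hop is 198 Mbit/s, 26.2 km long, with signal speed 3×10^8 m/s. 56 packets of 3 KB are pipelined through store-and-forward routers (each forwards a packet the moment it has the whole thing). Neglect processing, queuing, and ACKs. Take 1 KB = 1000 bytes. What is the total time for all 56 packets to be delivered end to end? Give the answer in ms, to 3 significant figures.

7.50 ms

Per-hop transmission t_tx = L/R = 24000/198000000 = 0.121212 ms.
Per-hop propagation t_prop = 26200/300000000 = 0.0873333 ms.
Pipeline fill: first packet needs 4·t_tx to clear all hops; remaining 55 packets each add one t_tx.
Total = (4+56-1)·t_tx + 4·t_prop = 59·0.121212 + 4·0.0873333 = 7.50 ms.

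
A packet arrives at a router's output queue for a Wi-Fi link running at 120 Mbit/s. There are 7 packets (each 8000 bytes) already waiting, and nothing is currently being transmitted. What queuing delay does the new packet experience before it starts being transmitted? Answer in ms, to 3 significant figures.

Each queued packet: L/R = 64000/120000000 = 0.533333 ms.
7 queued → 3.73333 ms.
Queuing delay = 3.73 ms.

3.73 ms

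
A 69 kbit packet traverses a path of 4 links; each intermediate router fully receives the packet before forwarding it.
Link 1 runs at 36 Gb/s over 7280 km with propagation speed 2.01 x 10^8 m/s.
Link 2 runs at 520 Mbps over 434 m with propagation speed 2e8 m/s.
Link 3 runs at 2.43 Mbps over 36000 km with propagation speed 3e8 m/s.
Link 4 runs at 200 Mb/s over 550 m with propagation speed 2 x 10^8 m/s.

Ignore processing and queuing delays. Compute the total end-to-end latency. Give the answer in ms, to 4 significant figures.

185.1 ms

L = 69000 bits.
Transmission delays (L/R per hop): 0.00191667, 0.132692, 28.3951, 0.345 ms; sum = 28.8747 ms.
Propagation delays (d/s per hop): 36.2189, 0.00217, 120, 0.00275 ms; sum = 156.224 ms.
End-to-end = 185.1 ms.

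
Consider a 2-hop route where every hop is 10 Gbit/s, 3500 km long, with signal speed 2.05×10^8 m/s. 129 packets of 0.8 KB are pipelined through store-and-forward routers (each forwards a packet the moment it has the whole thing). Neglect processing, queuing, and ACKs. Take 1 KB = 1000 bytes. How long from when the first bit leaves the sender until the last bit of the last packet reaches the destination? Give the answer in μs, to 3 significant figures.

Per-hop transmission t_tx = L/R = 6400/10000000000 = 0.64 μs.
Per-hop propagation t_prop = 3500000/2.05e+08 = 17073.2 μs.
Pipeline fill: first packet needs 2·t_tx to clear all hops; remaining 128 packets each add one t_tx.
Total = (2+129-1)·t_tx + 2·t_prop = 130·0.64 + 2·17073.2 = 34200 μs.

34200 μs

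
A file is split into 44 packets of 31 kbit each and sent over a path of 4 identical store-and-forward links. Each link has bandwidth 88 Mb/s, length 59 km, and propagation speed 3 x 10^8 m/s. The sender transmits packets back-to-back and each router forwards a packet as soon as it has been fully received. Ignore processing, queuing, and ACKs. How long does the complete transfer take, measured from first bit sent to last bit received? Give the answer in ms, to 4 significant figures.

17.34 ms

Per-hop transmission t_tx = L/R = 31000/88000000 = 0.352273 ms.
Per-hop propagation t_prop = 59000/300000000 = 0.196667 ms.
Pipeline fill: first packet needs 4·t_tx to clear all hops; remaining 43 packets each add one t_tx.
Total = (4+44-1)·t_tx + 4·t_prop = 47·0.352273 + 4·0.196667 = 17.34 ms.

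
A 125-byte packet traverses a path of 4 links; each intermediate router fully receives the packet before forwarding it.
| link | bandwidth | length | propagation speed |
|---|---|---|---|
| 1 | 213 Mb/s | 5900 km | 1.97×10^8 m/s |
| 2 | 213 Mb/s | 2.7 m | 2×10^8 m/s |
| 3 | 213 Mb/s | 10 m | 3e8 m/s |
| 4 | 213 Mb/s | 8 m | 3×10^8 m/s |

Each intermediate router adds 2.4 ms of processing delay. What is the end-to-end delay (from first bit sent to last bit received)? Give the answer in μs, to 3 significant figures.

L = 125 × 8 = 1000 bits.
Transmission delay per hop = L/R = 1000/213000000 = 4.69484 μs; 4 hops → 18.7793 μs.
Propagation delays (d/s per hop): 29949.2, 0.0135, 0.0333333, 0.0266667 μs; sum = 29949.3 μs.
Processing at 3 router(s): 3 × 2.4 ms = 7200 μs.
End-to-end = 37200 μs.

37200 μs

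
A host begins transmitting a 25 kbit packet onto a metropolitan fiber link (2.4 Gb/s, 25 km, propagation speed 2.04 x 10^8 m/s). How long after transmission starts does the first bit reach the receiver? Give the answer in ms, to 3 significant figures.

0.123 ms

First bit experiences only propagation delay: d/s = 25000/204000000 = 0.123 ms.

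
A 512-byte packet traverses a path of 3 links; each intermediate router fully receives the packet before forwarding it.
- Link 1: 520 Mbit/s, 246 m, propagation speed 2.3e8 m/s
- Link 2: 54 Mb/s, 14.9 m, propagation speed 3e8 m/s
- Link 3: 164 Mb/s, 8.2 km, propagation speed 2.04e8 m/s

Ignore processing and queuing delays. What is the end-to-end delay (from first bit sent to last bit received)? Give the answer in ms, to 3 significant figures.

L = 512 × 8 = 4096 bits.
Transmission delays (L/R per hop): 0.00787692, 0.0758519, 0.0249756 ms; sum = 0.108704 ms.
Propagation delays (d/s per hop): 0.00106957, 4.96667e-05, 0.0401961 ms; sum = 0.0413153 ms.
End-to-end = 0.150 ms.

0.150 ms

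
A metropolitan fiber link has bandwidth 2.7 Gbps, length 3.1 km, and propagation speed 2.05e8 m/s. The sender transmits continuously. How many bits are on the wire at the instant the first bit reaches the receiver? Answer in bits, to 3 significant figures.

Propagation delay = 3100 / 2.05e+08 = 1.5122e-05 s.
BDP = R × t_prop = 2700000000 × 1.5122e-05 = 40829.3 bits.

40800 bits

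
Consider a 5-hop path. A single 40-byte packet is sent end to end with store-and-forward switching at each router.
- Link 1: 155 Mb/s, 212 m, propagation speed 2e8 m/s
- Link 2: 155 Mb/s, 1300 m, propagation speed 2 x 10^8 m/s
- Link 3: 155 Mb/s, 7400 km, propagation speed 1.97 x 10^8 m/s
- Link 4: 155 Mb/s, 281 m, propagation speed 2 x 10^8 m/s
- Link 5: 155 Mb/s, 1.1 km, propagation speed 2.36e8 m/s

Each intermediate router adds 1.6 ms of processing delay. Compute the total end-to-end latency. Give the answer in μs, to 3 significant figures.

44000 μs

L = 40 × 8 = 320 bits.
Transmission delay per hop = L/R = 320/155000000 = 2.06452 μs; 5 hops → 10.3226 μs.
Propagation delays (d/s per hop): 1.06, 6.5, 37563.5, 1.405, 4.66102 μs; sum = 37577.1 μs.
Processing at 4 router(s): 4 × 1.6 ms = 6400 μs.
End-to-end = 44000 μs.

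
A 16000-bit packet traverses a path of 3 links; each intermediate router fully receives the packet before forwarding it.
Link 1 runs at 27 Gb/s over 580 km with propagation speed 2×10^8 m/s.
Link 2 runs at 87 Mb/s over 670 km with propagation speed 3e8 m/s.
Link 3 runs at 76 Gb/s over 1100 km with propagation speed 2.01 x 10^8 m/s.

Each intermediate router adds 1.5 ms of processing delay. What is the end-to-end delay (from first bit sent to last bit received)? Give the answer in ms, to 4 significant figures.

Transmission delays (L/R per hop): 0.000592593, 0.183908, 0.000210526 ms; sum = 0.184711 ms.
Propagation delays (d/s per hop): 2.9, 2.23333, 5.47264 ms; sum = 10.606 ms.
Processing at 2 router(s): 2 × 1.5 ms = 3 ms.
End-to-end = 13.79 ms.

13.79 ms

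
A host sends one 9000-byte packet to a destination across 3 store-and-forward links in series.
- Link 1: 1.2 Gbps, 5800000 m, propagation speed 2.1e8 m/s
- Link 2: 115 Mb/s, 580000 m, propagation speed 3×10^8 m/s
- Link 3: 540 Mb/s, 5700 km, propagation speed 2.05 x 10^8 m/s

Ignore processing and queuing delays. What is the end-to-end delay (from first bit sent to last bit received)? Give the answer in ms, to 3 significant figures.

L = 9000 × 8 = 72000 bits.
Transmission delays (L/R per hop): 0.06, 0.626087, 0.133333 ms; sum = 0.81942 ms.
Propagation delays (d/s per hop): 27.619, 1.93333, 27.8049 ms; sum = 57.3573 ms.
End-to-end = 58.2 ms.

58.2 ms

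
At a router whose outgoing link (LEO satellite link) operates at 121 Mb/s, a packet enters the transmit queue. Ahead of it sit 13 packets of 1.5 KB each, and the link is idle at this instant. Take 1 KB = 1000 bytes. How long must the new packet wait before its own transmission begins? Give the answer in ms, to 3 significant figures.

Each queued packet: L/R = 12000/121000000 = 0.0991736 ms.
13 queued → 1.28926 ms.
Queuing delay = 1.29 ms.

1.29 ms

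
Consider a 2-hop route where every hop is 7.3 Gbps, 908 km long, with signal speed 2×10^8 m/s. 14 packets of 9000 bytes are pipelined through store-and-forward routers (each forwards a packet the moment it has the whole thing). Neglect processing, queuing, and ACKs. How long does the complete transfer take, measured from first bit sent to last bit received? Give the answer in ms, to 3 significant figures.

9.23 ms

Per-hop transmission t_tx = L/R = 72000/7300000000 = 0.00986301 ms.
Per-hop propagation t_prop = 908000/200000000 = 4.54 ms.
Pipeline fill: first packet needs 2·t_tx to clear all hops; remaining 13 packets each add one t_tx.
Total = (2+14-1)·t_tx + 2·t_prop = 15·0.00986301 + 2·4.54 = 9.23 ms.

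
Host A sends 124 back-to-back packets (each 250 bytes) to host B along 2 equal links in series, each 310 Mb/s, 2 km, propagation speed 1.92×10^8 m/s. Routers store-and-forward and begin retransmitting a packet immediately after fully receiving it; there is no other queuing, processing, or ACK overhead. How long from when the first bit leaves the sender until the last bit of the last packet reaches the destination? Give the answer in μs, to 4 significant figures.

827.3 μs

Per-hop transmission t_tx = L/R = 2000/310000000 = 6.45161 μs.
Per-hop propagation t_prop = 2000/192000000 = 10.4167 μs.
Pipeline fill: first packet needs 2·t_tx to clear all hops; remaining 123 packets each add one t_tx.
Total = (2+124-1)·t_tx + 2·t_prop = 125·6.45161 + 2·10.4167 = 827.3 μs.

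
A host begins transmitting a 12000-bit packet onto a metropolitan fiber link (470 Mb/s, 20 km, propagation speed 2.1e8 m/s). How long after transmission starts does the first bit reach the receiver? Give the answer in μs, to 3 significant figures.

95.2 μs

First bit experiences only propagation delay: d/s = 20000/210000000 = 95.2 μs.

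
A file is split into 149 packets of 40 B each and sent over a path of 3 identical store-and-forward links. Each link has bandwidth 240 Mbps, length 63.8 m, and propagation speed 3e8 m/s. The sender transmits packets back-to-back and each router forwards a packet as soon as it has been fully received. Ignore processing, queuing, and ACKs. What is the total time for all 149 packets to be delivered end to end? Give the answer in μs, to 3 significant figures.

Per-hop transmission t_tx = L/R = 320/240000000 = 1.33333 μs.
Per-hop propagation t_prop = 63.8/300000000 = 0.212667 μs.
Pipeline fill: first packet needs 3·t_tx to clear all hops; remaining 148 packets each add one t_tx.
Total = (3+149-1)·t_tx + 3·t_prop = 151·1.33333 + 3·0.212667 = 202 μs.

202 μs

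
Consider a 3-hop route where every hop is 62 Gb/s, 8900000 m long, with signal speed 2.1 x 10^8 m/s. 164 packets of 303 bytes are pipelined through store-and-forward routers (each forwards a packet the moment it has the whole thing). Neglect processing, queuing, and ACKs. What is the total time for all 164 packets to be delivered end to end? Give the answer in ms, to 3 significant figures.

127 ms

Per-hop transmission t_tx = L/R = 2424/62000000000 = 3.90968e-05 ms.
Per-hop propagation t_prop = 8900000/210000000 = 42.381 ms.
Pipeline fill: first packet needs 3·t_tx to clear all hops; remaining 163 packets each add one t_tx.
Total = (3+164-1)·t_tx + 3·t_prop = 166·3.90968e-05 + 3·42.381 = 127 ms.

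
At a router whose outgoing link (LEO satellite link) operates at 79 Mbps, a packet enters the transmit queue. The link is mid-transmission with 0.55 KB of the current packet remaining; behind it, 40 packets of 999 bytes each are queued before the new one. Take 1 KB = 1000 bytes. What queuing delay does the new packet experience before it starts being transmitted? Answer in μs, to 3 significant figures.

4100 μs

Each queued packet: L/R = 7992/79000000 = 101.165 μs.
40 queued → 4046.58 μs.
Plus remaining 4400 bits of current packet: 55.6962 μs.
Queuing delay = 4100 μs.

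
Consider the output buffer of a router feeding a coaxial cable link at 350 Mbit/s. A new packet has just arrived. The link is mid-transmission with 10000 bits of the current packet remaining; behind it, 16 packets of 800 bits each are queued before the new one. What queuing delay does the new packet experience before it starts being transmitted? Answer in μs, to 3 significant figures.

Each queued packet: L/R = 800/350000000 = 2.28571 μs.
16 queued → 36.5714 μs.
Plus remaining 10000 bits of current packet: 28.5714 μs.
Queuing delay = 65.1 μs.

65.1 μs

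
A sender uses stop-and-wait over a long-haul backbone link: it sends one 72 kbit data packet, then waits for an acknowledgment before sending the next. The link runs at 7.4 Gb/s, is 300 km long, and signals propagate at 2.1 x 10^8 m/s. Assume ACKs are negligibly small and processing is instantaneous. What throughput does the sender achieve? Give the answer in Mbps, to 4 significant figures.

t_tx = L/R = 72000/7400000000 = 9.72973e-06 s.
t_prop = 300000/210000000 = 0.00142857 s; RTT = 0.00285714 s.
Cycle = t_tx + RTT = 0.00286687 s.
Throughput = L / cycle = 72000 / 0.00286687 = 25.11 Mbps.

25.11 Mbps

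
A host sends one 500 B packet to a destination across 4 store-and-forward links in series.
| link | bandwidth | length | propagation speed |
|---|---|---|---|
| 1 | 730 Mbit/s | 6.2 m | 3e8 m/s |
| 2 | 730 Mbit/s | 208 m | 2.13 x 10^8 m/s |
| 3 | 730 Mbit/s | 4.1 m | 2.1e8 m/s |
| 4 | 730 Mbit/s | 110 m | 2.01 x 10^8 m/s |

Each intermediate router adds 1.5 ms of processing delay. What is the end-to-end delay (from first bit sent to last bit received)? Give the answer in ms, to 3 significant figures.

4.52 ms

L = 500 × 8 = 4000 bits.
Transmission delay per hop = L/R = 4000/730000000 = 0.00547945 ms; 4 hops → 0.0219178 ms.
Propagation delays (d/s per hop): 2.06667e-05, 0.000976526, 1.95238e-05, 0.000547264 ms; sum = 0.00156398 ms.
Processing at 3 router(s): 3 × 1.5 ms = 4.5 ms.
End-to-end = 4.52 ms.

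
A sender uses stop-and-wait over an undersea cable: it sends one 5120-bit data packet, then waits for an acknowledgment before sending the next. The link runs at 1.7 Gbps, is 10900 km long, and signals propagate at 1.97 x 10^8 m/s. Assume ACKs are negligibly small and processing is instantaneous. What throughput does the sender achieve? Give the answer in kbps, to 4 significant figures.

t_tx = L/R = 5120/1700000000 = 3.01176e-06 s.
t_prop = 10900000/197000000 = 0.0553299 s; RTT = 0.11066 s.
Cycle = t_tx + RTT = 0.110663 s.
Throughput = L / cycle = 5120 / 0.110663 = 46.27 kbps.

46.27 kbps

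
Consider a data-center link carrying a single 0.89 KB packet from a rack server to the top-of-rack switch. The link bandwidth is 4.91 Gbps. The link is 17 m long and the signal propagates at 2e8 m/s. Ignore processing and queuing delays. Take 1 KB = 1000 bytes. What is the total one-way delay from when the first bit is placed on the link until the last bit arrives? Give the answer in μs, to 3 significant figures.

L = 7120 bits.
Transmission delay = L/R = 7120 / 4910000000 = 1.4501 μs.
Propagation delay = d/s = 17 m / 200000000 m/s = 0.085 μs.
Total = 1.54 μs.

1.54 μs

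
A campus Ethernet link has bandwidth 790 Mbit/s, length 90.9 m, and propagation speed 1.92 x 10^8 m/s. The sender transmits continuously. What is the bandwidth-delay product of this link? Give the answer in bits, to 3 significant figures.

Propagation delay = 90.9 / 192000000 = 4.73438e-07 s.
BDP = R × t_prop = 790000000 × 4.73438e-07 = 374.016 bits.

374 bits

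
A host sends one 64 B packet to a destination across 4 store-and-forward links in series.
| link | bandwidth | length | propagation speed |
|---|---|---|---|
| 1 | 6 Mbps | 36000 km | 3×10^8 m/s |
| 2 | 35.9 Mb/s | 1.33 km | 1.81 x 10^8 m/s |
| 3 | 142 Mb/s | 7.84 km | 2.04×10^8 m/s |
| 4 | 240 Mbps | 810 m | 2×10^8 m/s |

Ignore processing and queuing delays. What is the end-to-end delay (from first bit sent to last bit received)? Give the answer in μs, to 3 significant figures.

L = 64 × 8 = 512 bits.
Transmission delays (L/R per hop): 85.3333, 14.2618, 3.60563, 2.13333 μs; sum = 105.334 μs.
Propagation delays (d/s per hop): 120000, 7.34807, 38.4314, 4.05 μs; sum = 120050 μs.
End-to-end = 120000 μs.

120000 μs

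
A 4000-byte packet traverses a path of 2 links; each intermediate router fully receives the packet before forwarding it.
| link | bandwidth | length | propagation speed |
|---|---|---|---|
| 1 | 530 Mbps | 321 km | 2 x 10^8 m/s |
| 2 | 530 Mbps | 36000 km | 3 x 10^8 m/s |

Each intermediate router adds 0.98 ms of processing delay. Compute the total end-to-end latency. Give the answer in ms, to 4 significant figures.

122.7 ms

L = 4000 × 8 = 32000 bits.
Transmission delay per hop = L/R = 32000/530000000 = 0.0603774 ms; 2 hops → 0.120755 ms.
Propagation delays (d/s per hop): 1.605, 120 ms; sum = 121.605 ms.
Processing at 1 router(s): 1 × 0.98 ms = 0.98 ms.
End-to-end = 122.7 ms.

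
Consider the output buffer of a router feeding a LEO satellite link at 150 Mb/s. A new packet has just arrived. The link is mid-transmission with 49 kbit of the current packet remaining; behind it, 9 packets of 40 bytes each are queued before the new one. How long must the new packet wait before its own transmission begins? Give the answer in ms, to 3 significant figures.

Each queued packet: L/R = 320/150000000 = 0.00213333 ms.
9 queued → 0.0192 ms.
Plus remaining 49000 bits of current packet: 0.326667 ms.
Queuing delay = 0.346 ms.

0.346 ms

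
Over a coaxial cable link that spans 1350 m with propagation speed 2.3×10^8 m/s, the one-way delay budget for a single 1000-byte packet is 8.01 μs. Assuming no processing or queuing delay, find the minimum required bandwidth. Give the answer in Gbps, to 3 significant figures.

L = 8000 bits.
Propagation delay = 1350 / 2.3e+08 = 5.86957 μs.
Transmission budget = 8.01 − 5.86957 = 2.14043 μs.
R ≥ L / t_tx = 8000 bits / 2.14043e-06 s = 3.74 Gbps.

3.74 Gbps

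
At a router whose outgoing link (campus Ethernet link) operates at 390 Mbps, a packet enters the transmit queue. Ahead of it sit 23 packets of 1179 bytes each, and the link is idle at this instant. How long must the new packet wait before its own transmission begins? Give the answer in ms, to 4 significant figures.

Each queued packet: L/R = 9432/390000000 = 0.0241846 ms.
23 queued → 0.556246 ms.
Queuing delay = 0.5562 ms.

0.5562 ms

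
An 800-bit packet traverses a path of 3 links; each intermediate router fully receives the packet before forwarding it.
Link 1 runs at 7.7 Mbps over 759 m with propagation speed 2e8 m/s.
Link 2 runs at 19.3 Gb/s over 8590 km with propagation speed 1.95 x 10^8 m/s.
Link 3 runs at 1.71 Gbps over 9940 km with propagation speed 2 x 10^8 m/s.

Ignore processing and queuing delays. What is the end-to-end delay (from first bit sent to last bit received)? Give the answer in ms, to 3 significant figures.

93.9 ms

Transmission delays (L/R per hop): 0.103896, 4.14508e-05, 0.000467836 ms; sum = 0.104405 ms.
Propagation delays (d/s per hop): 0.003795, 44.0513, 49.7 ms; sum = 93.7551 ms.
End-to-end = 93.9 ms.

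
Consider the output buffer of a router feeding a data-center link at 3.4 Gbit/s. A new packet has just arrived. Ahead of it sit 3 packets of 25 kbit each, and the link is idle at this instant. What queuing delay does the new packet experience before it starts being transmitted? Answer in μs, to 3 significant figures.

Each queued packet: L/R = 25000/3400000000 = 7.35294 μs.
3 queued → 22.0588 μs.
Queuing delay = 22.1 μs.

22.1 μs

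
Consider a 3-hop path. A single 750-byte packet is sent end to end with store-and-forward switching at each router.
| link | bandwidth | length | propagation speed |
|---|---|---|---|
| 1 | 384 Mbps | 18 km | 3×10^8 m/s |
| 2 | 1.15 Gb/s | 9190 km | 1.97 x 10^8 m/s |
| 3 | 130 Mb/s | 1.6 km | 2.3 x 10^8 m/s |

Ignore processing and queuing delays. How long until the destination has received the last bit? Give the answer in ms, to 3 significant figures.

L = 750 × 8 = 6000 bits.
Transmission delays (L/R per hop): 0.015625, 0.00521739, 0.0461538 ms; sum = 0.0669962 ms.
Propagation delays (d/s per hop): 0.06, 46.6497, 0.00695652 ms; sum = 46.7167 ms.
End-to-end = 46.8 ms.

46.8 ms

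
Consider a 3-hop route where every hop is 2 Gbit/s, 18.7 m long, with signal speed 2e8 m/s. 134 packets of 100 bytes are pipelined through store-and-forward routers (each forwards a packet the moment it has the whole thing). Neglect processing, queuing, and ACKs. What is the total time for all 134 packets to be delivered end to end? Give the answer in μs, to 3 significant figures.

54.7 μs

Per-hop transmission t_tx = L/R = 800/2000000000 = 0.4 μs.
Per-hop propagation t_prop = 18.7/200000000 = 0.0935 μs.
Pipeline fill: first packet needs 3·t_tx to clear all hops; remaining 133 packets each add one t_tx.
Total = (3+134-1)·t_tx + 3·t_prop = 136·0.4 + 3·0.0935 = 54.7 μs.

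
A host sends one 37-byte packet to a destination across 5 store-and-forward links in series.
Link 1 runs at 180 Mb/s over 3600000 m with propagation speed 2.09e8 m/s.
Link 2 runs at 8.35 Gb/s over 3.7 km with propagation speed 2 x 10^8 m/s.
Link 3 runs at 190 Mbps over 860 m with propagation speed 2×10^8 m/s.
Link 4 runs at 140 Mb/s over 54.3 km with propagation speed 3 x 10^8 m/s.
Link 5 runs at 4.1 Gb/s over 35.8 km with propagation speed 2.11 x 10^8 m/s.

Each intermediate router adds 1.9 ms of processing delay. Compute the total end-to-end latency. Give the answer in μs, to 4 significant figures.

L = 37 × 8 = 296 bits.
Transmission delays (L/R per hop): 1.64444, 0.0354491, 1.55789, 2.11429, 0.0721951 μs; sum = 5.42427 μs.
Propagation delays (d/s per hop): 17224.9, 18.5, 4.3, 181, 169.668 μs; sum = 17598.3 μs.
Processing at 4 router(s): 4 × 1.9 ms = 7600 μs.
End-to-end = 25200 μs.

25200 μs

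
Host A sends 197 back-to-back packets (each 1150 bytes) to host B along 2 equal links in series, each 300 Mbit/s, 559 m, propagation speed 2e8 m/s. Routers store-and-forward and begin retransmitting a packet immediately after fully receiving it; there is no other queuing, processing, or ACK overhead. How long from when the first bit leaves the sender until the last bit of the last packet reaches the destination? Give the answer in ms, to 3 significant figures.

Per-hop transmission t_tx = L/R = 9200/300000000 = 0.0306667 ms.
Per-hop propagation t_prop = 559/200000000 = 0.002795 ms.
Pipeline fill: first packet needs 2·t_tx to clear all hops; remaining 196 packets each add one t_tx.
Total = (2+197-1)·t_tx + 2·t_prop = 198·0.0306667 + 2·0.002795 = 6.08 ms.

6.08 ms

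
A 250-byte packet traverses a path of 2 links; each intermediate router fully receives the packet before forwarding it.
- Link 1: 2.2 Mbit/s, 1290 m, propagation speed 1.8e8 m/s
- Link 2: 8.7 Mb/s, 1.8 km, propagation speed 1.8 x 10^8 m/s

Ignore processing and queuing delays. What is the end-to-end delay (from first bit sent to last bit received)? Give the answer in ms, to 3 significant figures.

L = 250 × 8 = 2000 bits.
Transmission delays (L/R per hop): 0.909091, 0.229885 ms; sum = 1.13898 ms.
Propagation delays (d/s per hop): 0.00716667, 0.01 ms; sum = 0.0171667 ms.
End-to-end = 1.16 ms.

1.16 ms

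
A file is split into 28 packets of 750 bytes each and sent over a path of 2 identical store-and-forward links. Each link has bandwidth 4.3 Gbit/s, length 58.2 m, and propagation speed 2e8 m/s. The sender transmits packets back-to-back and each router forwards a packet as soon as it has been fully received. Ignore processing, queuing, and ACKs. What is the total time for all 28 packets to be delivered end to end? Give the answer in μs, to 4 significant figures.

Per-hop transmission t_tx = L/R = 6000/4300000000 = 1.39535 μs.
Per-hop propagation t_prop = 58.2/200000000 = 0.291 μs.
Pipeline fill: first packet needs 2·t_tx to clear all hops; remaining 27 packets each add one t_tx.
Total = (2+28-1)·t_tx + 2·t_prop = 29·1.39535 + 2·0.291 = 41.05 μs.

41.05 μs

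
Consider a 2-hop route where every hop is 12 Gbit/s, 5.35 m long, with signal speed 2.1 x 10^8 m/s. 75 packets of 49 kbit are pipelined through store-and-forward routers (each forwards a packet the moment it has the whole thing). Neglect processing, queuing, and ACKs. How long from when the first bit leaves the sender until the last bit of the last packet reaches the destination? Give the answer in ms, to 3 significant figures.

Per-hop transmission t_tx = L/R = 49000/12000000000 = 0.00408333 ms.
Per-hop propagation t_prop = 5.35/210000000 = 2.54762e-05 ms.
Pipeline fill: first packet needs 2·t_tx to clear all hops; remaining 74 packets each add one t_tx.
Total = (2+75-1)·t_tx + 2·t_prop = 76·0.00408333 + 2·2.54762e-05 = 0.310 ms.

0.310 ms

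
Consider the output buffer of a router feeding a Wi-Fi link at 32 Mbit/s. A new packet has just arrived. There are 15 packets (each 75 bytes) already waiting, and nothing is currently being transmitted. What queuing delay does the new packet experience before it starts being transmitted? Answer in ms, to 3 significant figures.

Each queued packet: L/R = 600/32000000 = 0.01875 ms.
15 queued → 0.28125 ms.
Queuing delay = 0.281 ms.

0.281 ms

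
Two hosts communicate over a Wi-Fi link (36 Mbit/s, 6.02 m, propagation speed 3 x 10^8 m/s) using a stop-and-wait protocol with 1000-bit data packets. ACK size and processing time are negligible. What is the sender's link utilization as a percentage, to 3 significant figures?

t_tx = L/R = 1000/36000000 = 2.77778e-05 s.
t_prop = 6.02/300000000 = 2.00667e-08 s; RTT = 4.01333e-08 s.
Cycle = t_tx + RTT = 2.78179e-05 s.
Utilization = t_tx / cycle = 2.77778e-05/2.78179e-05 = 99.9 %.

99.9 %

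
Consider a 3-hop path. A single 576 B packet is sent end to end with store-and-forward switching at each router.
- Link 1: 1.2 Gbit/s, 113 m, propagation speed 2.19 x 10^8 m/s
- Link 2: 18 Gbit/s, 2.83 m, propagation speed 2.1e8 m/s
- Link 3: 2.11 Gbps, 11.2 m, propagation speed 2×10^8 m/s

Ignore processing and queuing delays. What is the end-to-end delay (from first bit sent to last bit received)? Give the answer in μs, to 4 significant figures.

6.865 μs

L = 576 × 8 = 4608 bits.
Transmission delays (L/R per hop): 3.84, 0.256, 2.18389 μs; sum = 6.27989 μs.
Propagation delays (d/s per hop): 0.515982, 0.0134762, 0.056 μs; sum = 0.585458 μs.
End-to-end = 6.865 μs.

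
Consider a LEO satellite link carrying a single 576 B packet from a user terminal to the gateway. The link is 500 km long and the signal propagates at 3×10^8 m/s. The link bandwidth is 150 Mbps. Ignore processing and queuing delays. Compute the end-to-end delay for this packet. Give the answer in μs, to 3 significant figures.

L = 576 × 8 = 4608 bits.
Transmission delay = L/R = 4608 / 150000000 = 30.72 μs.
Propagation delay = d/s = 500000 m / 300000000 m/s = 1666.67 μs.
Total = 1700 μs.

1700 μs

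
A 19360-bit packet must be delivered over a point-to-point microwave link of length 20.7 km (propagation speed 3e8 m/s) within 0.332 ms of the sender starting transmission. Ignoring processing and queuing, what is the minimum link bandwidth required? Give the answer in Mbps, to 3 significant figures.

73.6 Mbps

Propagation delay = 20700 / 300000000 = 0.069 ms.
Transmission budget = 0.332 − 0.069 = 0.263 ms.
R ≥ L / t_tx = 19360 bits / 0.000263 s = 73.6 Mbps.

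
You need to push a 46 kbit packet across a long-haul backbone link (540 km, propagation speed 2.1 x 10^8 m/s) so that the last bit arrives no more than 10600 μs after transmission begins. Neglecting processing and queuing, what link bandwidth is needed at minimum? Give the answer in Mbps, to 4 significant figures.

5.730 Mbps

Propagation delay = 540000 / 210000000 = 2571.43 μs.
Transmission budget = 10600 − 2571.43 = 8028.57 μs.
R ≥ L / t_tx = 46000 bits / 0.00802857 s = 5.730 Mbps.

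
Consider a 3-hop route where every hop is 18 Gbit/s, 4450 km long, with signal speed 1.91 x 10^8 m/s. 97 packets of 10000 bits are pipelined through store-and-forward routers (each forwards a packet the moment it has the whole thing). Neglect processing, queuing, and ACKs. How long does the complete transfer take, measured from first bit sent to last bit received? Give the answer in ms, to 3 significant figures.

Per-hop transmission t_tx = L/R = 10000/18000000000 = 0.000555556 ms.
Per-hop propagation t_prop = 4450000/191000000 = 23.2984 ms.
Pipeline fill: first packet needs 3·t_tx to clear all hops; remaining 96 packets each add one t_tx.
Total = (3+97-1)·t_tx + 3·t_prop = 99·0.000555556 + 3·23.2984 = 70.0 ms.

70.0 ms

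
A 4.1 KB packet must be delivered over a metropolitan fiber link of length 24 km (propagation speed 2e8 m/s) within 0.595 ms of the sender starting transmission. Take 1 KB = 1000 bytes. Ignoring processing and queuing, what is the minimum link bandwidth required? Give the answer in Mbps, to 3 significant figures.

L = 32800 bits.
Propagation delay = 24000 / 200000000 = 0.12 ms.
Transmission budget = 0.595 − 0.12 = 0.475 ms.
R ≥ L / t_tx = 32800 bits / 0.000475 s = 69.1 Mbps.

69.1 Mbps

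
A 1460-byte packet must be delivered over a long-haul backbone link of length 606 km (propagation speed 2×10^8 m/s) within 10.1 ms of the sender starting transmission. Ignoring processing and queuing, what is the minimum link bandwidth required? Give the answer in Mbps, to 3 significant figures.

1.65 Mbps

L = 11680 bits.
Propagation delay = 606000 / 200000000 = 3.03 ms.
Transmission budget = 10.1 − 3.03 = 7.07 ms.
R ≥ L / t_tx = 11680 bits / 0.00707 s = 1.65 Mbps.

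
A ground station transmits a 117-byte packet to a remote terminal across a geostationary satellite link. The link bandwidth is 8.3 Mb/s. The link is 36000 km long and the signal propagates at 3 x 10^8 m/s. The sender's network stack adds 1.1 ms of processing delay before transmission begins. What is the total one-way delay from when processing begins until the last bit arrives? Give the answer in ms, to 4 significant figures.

121.2 ms

L = 117 × 8 = 936 bits.
Transmission delay = L/R = 936 / 8.3e+06 = 0.112771 ms.
Propagation delay = d/s = 36000000 m / 300000000 m/s = 120 ms.
Plus processing delay 1.1 ms = 1.1 ms.
Total = 121.2 ms.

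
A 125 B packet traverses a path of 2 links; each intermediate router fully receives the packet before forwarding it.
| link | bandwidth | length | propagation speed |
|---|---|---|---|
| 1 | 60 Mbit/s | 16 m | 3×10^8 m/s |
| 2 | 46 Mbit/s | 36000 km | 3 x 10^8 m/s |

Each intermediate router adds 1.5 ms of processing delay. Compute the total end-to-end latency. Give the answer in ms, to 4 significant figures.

121.5 ms

L = 125 × 8 = 1000 bits.
Transmission delays (L/R per hop): 0.0166667, 0.0217391 ms; sum = 0.0384058 ms.
Propagation delays (d/s per hop): 5.33333e-05, 120 ms; sum = 120 ms.
Processing at 1 router(s): 1 × 1.5 ms = 1.5 ms.
End-to-end = 121.5 ms.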